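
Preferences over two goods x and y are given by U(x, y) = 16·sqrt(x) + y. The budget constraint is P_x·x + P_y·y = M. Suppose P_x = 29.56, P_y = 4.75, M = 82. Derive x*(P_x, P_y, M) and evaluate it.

x* = 1.6526

Utility is quasi-linear in y; the FOC for x is 8/√x = P_x/P_y.
Thus x* = (8·P_y/P_x)² — independent of M — with the rest of income spent on y.
Plugging in: x* = (8·4.75/29.56)² = 1.6526.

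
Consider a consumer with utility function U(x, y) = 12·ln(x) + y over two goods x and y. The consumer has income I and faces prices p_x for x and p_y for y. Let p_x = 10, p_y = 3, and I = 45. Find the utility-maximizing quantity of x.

MU_x = 12/x, MU_y = 1. Tangency: 12/x = p_x/p_y.
So x*(p_x,p_y) = 12·p_y/p_x, independent of income; and y* = (I − 12·p_y)/p_y.
At the given prices: x* = 12·3/10 = 3.6.

x* = 3.6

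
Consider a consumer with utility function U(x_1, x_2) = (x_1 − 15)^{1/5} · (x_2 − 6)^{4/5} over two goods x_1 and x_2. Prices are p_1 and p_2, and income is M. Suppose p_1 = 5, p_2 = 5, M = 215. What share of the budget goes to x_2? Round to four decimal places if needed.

share on x_2 = 0.5488

Substituting into the budget: x_1* = 15 + 0.2·(M − 15·p_1 − 6·p_2)/p_1, and x_2* = 6 + 0.8·(…)/p_2.
Discretionary income = 215 − 15·5 − 6·5 = 110; x_1* = 15 + 0.2·110/5 = 19.4; x_2* = 6 + 0.8·110/5 = 23.6.
Expenditure on x_2: 5·23.6 = 118; share = 0.5488.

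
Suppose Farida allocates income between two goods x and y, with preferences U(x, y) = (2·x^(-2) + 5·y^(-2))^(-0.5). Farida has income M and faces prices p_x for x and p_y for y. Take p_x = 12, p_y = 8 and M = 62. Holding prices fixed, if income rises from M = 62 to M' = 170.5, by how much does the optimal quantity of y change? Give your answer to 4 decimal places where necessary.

Δy* = 6.9003

Substitute y = (y/x)·x into the budget: x* = M/(p_x + p_y·(y/x)).
Numerically y/x = 1.553616, so x* = 62/(12 + 8·1.553616) = 2.538 and y* = 1.553616·2.538 = 3.943.
At M' = 170.5: y* = 10.8434. Change: 10.8434 − 3.943 = 6.9003.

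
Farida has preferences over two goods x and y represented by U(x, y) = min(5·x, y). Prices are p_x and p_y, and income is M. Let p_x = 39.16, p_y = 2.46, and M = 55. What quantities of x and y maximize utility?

Here 39.16 + 5·2.46 = 51.46, giving x* = 1.0688 and y* = 5.344.

x* = 1.0688, y* = 5.344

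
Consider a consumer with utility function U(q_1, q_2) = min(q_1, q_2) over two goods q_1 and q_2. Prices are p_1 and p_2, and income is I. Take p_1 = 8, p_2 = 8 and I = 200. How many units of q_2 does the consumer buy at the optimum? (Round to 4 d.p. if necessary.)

With perfect complements, no substitution: consume in ratio q_1:q_2 = 1:1.
Budget: p_1·q_1 + p_2·q_1 = I, so (p_1 + p_2)·q_1 = I.
Demand: q_1*(p_1,p_2,I) = I/(p_1 + p_2), q_2* = I/(p_1 + p_2).
Here 8 + 8 = 16, giving q_2* = 12.5.

q_2* = 12.5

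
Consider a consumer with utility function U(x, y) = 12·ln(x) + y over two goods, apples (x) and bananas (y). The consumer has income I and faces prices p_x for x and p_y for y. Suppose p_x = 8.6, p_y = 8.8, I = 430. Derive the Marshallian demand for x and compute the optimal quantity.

So x*(p_x,p_y) = 12·p_y/p_x, independent of income; and y* = (I − 12·p_y)/p_y.
At the given prices: x* = 12·8.8/8.6 = 12.2791.

x* = 12.2791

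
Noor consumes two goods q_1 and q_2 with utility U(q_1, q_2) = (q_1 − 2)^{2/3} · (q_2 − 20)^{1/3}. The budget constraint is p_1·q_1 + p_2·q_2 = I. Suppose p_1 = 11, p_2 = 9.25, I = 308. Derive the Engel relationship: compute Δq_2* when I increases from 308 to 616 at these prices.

MRS = 2·(q_2−20)/(q_1−2). Tangency with p_1/p_2 gives q_2−20 = (1/2)·(p_1/p_2)·(q_1−2).
After buying the subsistence bundle (2, 20), a share 2/3 of the remaining income goes to q_1: q_1* = 2 + 2/3·(I − 2p_1 − 20p_2)/p_1.
Discretionary income = 308 − 2·11 − 20·9.25 = 101; q_2* = 20 + 1/3·101/9.25 = 23.6396.
At I' = 616: q_2* = 34.7387. Change: 34.7387 − 23.6396 = 11.0991.

Δq_2* = 11.0991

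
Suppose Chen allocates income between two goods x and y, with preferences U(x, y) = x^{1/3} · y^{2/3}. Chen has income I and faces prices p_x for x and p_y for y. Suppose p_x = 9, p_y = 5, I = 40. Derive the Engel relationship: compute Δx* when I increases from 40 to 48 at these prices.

The MRS is (1/2)·y/x. Set MRS = p_x/p_y.
Rearranging, p_y·y = 2·p_x·x. Substituting into the budget gives p_x·x·(1 + 2) = I.
Demand: x*(p_x,p_y,I) = 1/3·I/p_x and y* = 2/3·I/p_y.
At p_x=9, p_y=5, I=40: x* = 1/3·40/9 = 1.4815.
At I' = 48: x* = 1.7778. Change: 1.7778 − 1.4815 = 0.2963.

Δx* = 0.2963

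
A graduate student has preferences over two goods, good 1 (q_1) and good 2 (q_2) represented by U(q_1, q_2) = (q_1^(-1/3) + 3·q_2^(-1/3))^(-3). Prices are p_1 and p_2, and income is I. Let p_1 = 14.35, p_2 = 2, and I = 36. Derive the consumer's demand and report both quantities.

MU_q_1 ∝ q_1^(-4/3), MU_q_2 ∝ 3·q_2^(-4/3), so MRS = (1/3)·(q_2/q_1)^(4/3) = p_1/p_2.
Hence q_2/q_1 = (3·p_1/p_2)^(1/(4/3)), i.e. raised to the 0.75 power.
With the ratio pinned down, the budget gives q_1* = I/(p_1 + p_2·(q_2/q_1)) and q_2* = (q_2/q_1)·q_1*.
Numerically q_2/q_1 = 9.993264, so q_1* = 36/(14.35 + 2·9.993264) = 1.0484 and q_2* = 9.993264·1.0484 = 10.4774.

q_1* = 1.0484, q_2* = 10.4774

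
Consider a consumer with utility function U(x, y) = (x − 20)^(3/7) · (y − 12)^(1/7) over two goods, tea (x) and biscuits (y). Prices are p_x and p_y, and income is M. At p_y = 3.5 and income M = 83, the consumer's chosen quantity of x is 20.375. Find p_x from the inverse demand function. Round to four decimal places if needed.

Let x' = x−20, y' = y−12. MRS = 3·y'/x' = p_x/p_y.
After buying the subsistence bundle (20, 12), a share 0.75 of the remaining income goes to x: x* = 20 + 0.75·(M − 20p_x − 12p_y)/p_x.
Set x* = 20.375 in the demand function and solve for p_x: p_x = 2.

p_x = 2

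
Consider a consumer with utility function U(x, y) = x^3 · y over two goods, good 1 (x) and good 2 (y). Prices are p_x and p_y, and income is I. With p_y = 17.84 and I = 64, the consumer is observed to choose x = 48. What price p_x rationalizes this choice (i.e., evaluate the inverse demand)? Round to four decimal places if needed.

MU_x/MU_y = (3·y)/(x); tangency sets this equal to p_x/p_y.
So 3·p_y·y = p_x·x; combined with the budget, a share 0.75 of income goes to x.
Demand: x*(p_x,p_y,I) = 0.75·I/p_x and y* = 0.25·I/p_y.
Set x* = 48 in the demand function and solve for p_x: p_x = 1.

p_x = 1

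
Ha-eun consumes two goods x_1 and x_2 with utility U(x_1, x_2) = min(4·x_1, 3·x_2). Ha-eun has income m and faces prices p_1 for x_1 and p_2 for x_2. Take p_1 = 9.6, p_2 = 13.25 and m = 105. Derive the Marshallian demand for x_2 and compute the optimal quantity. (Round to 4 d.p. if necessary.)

x_2* = 5.1345

With perfect complements, no substitution: consume in ratio x_1:x_2 = 3:4.
Budget: p_1·x_1 + p_2·(4/3)·x_1 = m, so (3·p_1 + 4·p_2)·x_1 = 3·m.
Demand: x_1*(p_1,p_2,m) = 3·m/(3·p_1 + 4·p_2), x_2* = 4·m/(3·p_1 + 4·p_2).
Here 3·9.6 + 4·13.25 = 81.8, giving x_2* = 5.1345.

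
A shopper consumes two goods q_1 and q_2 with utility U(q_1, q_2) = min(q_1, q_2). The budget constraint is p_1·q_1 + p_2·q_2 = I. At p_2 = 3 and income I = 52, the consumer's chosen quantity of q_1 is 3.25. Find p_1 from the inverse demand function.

p_1 = 13

With perfect complements, no substitution: consume in ratio q_1:q_2 = 1:1.
Budget: p_1·q_1 + p_2·q_1 = I, so (p_1 + p_2)·q_1 = I.
Demand: q_1*(p_1,p_2,I) = I/(p_1 + p_2), q_2* = I/(p_1 + p_2).
Set q_1* = 3.25 in the demand function and solve for p_1: p_1 = 13.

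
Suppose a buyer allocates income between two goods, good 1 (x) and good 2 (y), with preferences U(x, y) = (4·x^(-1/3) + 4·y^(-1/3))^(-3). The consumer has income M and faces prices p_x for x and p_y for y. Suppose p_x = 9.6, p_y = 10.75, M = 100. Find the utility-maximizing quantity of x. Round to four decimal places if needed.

x* = 5.1347

With the ratio pinned down, the budget gives x* = M/(p_x + p_y·(y/x)) and y* = (y/x)·x*.
Numerically y/x = 0.918644, so x* = 100/(9.6 + 10.75·0.918644) = 5.1347.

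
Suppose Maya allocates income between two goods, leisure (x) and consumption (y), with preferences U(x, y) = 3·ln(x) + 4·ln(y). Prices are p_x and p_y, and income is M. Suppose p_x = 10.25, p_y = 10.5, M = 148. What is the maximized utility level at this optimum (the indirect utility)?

MU_x/MU_y = (3·y)/(4·x); tangency sets this equal to p_x/p_y.
Rearranging, p_y·y = (4/3)·p_x·x. Substituting into the budget gives p_x·x·(1 + (4/3)) = M.
Demand: x*(p_x,p_y,M) = 3/7·M/p_x and y* = 4/7·M/p_y.
At p_x=10.25, p_y=10.5, M=148: x* = 3/7·148/10.25 = 6.1882, y* = 8.0544.
Utility at the optimum: U(6.1882, 8.0544) = 13.8128.

V = 13.8128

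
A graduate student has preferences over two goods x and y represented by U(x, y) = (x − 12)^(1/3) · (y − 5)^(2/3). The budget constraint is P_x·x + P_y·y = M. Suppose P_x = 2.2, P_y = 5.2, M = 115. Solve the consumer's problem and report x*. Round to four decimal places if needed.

Let x' = x−12, y' = y−5. MRS = (1/2)·y'/x' = P_x/P_y.
Substituting into the budget: x* = 12 + 1/3·(M − 12·P_x − 5·P_y)/P_x, and y* = 5 + 2/3·(…)/P_y.
Discretionary income = 115 − 12·2.2 − 5·5.2 = 62.6; x* = 12 + 1/3·62.6/2.2 = 21.4848.

x* = 21.4848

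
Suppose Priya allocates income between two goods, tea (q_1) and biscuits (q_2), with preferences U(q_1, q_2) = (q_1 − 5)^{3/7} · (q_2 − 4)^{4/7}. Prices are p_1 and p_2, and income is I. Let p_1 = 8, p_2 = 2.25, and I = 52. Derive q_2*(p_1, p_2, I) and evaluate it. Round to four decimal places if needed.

q_2* = 4.7619

Let q_1' = q_1−5, q_2' = q_2−4. MRS = (3/4)·q_2'/q_1' = p_1/p_2.
After buying the subsistence bundle (5, 4), a share 3/7 of the remaining income goes to q_1: q_1* = 5 + 3/7·(I − 5p_1 − 4p_2)/p_1.
Discretionary income = 52 − 5·8 − 4·2.25 = 3; q_2* = 4 + 4/7·3/2.25 = 4.7619.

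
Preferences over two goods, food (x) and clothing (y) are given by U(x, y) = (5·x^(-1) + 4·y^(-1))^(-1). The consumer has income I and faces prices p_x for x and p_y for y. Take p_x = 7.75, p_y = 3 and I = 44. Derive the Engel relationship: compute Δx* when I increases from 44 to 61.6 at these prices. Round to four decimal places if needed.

Δx* = 1.459

MU_x ∝ 5·x^(-2), MU_y ∝ 4·y^(-2), so MRS = (5/4)·(y/x)^(2) = p_x/p_y.
Hence y/x = ((4/5)·p_x/p_y)^(1/(2)), i.e. raised to the 0.5 power.
With the ratio pinned down, the budget gives x* = I/(p_x + p_y·(y/x)) and y* = (y/x)·x*.
Numerically y/x = 1.437591, so x* = 44/(7.75 + 3·1.437591) = 3.6476.
At I' = 61.6: x* = 5.1066. Change: 5.1066 − 3.6476 = 1.459.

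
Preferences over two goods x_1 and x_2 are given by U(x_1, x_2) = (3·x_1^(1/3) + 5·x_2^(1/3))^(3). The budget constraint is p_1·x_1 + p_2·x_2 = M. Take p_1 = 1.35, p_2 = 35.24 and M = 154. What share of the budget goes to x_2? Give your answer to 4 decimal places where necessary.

share on x_2 = 0.2963

MRS = MU_x_1/MU_x_2 = (3/5)·(x_2/x_1)^(2/3). Set equal to p_1/p_2.
Solve for the ratio: x_2/x_1 = [(5/3)·p_1/p_2]^(1.5).
Substitute x_2 = (x_2/x_1)·x_1 into the budget: x_1* = M/(p_1 + p_2·(x_2/x_1)).
Numerically x_2/x_1 = 0.016133, so x_1* = 154/(1.35 + 35.24·0.016133) = 80.2697 and x_2* = 0.016133·80.2697 = 1.295.
Expenditure on x_2: 35.24·1.295 = 45.636; share = 0.2963.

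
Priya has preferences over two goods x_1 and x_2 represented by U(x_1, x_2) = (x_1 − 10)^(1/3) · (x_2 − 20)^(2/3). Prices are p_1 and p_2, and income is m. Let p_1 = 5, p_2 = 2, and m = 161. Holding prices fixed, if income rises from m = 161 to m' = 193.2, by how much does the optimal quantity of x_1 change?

Δx_1* = 2.1467

MRS = (1/2)·(x_2−20)/(x_1−10). Tangency with p_1/p_2 gives x_2−20 = 2·(p_1/p_2)·(x_1−10).
After buying the subsistence bundle (10, 20), a share 1/3 of the remaining income goes to x_1: x_1* = 10 + 1/3·(m − 10p_1 − 20p_2)/p_1.
Discretionary income = 161 − 10·5 − 20·2 = 71; x_1* = 10 + 1/3·71/5 = 14.7333.
At m' = 193.2: x_1* = 16.88. Change: 16.88 − 14.7333 = 2.1467.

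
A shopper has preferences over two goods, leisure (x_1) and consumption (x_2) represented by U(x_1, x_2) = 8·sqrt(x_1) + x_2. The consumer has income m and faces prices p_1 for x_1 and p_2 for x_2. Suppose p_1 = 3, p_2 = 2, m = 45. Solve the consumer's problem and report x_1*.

Utility is quasi-linear in x_2; the FOC for x_1 is 4/√x_1 = p_1/p_2.
Thus x_1* = (4·p_2/p_1)² — independent of m — with the rest of income spent on x_2.
Plugging in: x_1* = (4·2/3)² = 7.1111.

x_1* = 7.1111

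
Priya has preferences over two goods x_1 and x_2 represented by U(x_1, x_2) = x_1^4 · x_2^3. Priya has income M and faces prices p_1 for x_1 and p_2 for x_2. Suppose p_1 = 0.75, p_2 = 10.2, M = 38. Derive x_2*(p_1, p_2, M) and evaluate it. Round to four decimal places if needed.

Tangency: MRS = (4/3)·x_2/x_1 = p_1/p_2.
So 4·p_2·x_2 = 3·p_1·x_1; combined with the budget, a share 4/7 of income goes to x_1.
Demand: x_1*(p_1,p_2,M) = 4/7·M/p_1 and x_2* = 3/7·M/p_2.
At p_1=0.75, p_2=10.2, M=38: x_2* = 3/7·38/10.2 = 1.5966.

x_2* = 1.5966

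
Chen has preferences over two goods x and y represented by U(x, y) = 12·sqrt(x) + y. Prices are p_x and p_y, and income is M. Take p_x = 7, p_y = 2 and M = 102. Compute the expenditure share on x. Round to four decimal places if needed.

share on x = 0.2017

Solve: √x = 6·p_y/p_x, so x*(p_x,p_y) = (6·p_y/p_x)², and y* = (M − p_x·x*)/p_y.
Plugging in: x* = (6·2/7)² = 2.9388, y* = 40.7143.
Expenditure on x: 7·2.9388 = 20.5714; share = 0.2017.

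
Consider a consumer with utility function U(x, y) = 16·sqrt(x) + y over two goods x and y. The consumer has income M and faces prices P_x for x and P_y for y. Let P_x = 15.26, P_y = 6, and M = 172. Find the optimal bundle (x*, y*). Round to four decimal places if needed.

MU_x = 8/√x, MU_y = 1. Tangency: 8/√x = P_x/P_y.
Solve: √x = 8·P_y/P_x, so x*(P_x,P_y) = (8·P_y/P_x)², and y* = (M − P_x·x*)/P_y.
Plugging in: x* = (8·6/15.26)² = 9.894, y* = 3.5028.

x* = 9.894, y* = 3.5028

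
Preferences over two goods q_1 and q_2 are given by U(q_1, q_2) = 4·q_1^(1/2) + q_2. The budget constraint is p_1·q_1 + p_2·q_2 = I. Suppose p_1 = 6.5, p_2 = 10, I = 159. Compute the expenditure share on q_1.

Utility is quasi-linear in q_2; the FOC for q_1 is 2/√q_1 = p_1/p_2.
Thus q_1* = (2·p_2/p_1)² — independent of I — with the rest of income spent on q_2.
Plugging in: q_1* = (2·10/6.5)² = 9.4675, q_2* = 9.7462.
Expenditure on q_1: 6.5·9.4675 = 61.5385; share = 0.387.

share on q_1 = 0.387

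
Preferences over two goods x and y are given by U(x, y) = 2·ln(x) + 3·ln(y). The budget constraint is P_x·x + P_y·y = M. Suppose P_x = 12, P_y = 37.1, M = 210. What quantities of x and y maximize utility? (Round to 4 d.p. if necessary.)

Demand: x*(P_x,P_y,M) = 0.4·M/P_x and y* = 0.6·M/P_y.
At P_x=12, P_y=37.1, M=210: x* = 0.4·210/12 = 7, y* = 3.3962.

x* = 7, y* = 3.3962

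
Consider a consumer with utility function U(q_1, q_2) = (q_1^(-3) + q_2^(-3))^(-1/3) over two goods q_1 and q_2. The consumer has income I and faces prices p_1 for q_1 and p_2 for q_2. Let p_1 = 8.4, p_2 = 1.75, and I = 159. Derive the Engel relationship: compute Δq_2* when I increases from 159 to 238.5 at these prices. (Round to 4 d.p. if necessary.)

MRS = MU_q_1/MU_q_2 = (q_2/q_1)^(4). Set equal to p_1/p_2.
Hence q_2/q_1 = (p_1/p_2)^(1/(4)), i.e. raised to the 0.25 power.
With the ratio pinned down, the budget gives q_1* = I/(p_1 + p_2·(q_2/q_1)) and q_2* = (q_2/q_1)·q_1*.
Numerically q_2/q_1 = 1.480166, so q_1* = 159/(8.4 + 1.75·1.480166) = 14.4673 and q_2* = 1.480166·14.4673 = 21.414.
At I' = 238.5: q_2* = 32.121. Change: 32.121 − 21.414 = 10.707.

Δq_2* = 10.707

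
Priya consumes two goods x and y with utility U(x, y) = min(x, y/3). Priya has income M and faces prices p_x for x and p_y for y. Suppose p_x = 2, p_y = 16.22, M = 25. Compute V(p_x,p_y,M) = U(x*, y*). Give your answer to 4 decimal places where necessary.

V = 0.4935

Leontief preferences: the optimum is at the kink where x/1 = y/3, i.e. y = 3·x.
Budget: p_x·x + p_y·3·x = M, so (p_x + 3·p_y)·x = M.
Demand: x*(p_x,p_y,M) = M/(p_x + 3·p_y), y* = 3·M/(p_x + 3·p_y).
Here 2 + 3·16.22 = 50.66, giving x* = 0.4935 and y* = 1.4805.
Utility at the optimum: U(0.4935, 1.4805) = 0.4935.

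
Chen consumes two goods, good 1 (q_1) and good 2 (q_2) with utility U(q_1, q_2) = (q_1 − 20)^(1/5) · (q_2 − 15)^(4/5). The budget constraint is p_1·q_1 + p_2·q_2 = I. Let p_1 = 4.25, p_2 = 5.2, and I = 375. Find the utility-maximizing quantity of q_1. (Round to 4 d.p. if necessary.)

This is Cobb-Douglas in (q_1−20, q_2−15): tangency gives 0.2·p_2·(q_2−15) = 0.8·p_1·(q_1−20).
After buying the subsistence bundle (20, 15), a share 0.2 of the remaining income goes to q_1: q_1* = 20 + 0.2·(I − 20p_1 − 15p_2)/p_1.
Discretionary income = 375 − 20·4.25 − 15·5.2 = 212; q_1* = 20 + 0.2·212/4.25 = 29.9765.

q_1* = 29.9765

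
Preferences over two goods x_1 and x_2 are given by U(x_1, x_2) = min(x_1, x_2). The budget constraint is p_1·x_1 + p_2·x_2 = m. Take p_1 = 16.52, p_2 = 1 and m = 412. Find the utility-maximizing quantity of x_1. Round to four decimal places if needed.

x_1* = 23.516

Leontief preferences: the optimum is at the kink where x_1/1 = x_2/1, i.e. x_2 = x_1.
Budget: p_1·x_1 + p_2·x_1 = m, so (p_1 + p_2)·x_1 = m.
Demand: x_1*(p_1,p_2,m) = m/(p_1 + p_2), x_2* = m/(p_1 + p_2).
Here 16.52 + 1 = 17.52, giving x_1* = 23.516.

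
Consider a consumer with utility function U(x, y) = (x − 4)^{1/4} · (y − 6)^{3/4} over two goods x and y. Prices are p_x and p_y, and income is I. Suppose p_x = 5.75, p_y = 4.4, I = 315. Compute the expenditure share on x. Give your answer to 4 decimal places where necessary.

This is Cobb-Douglas in (x−4, y−6): tangency gives 0.25·p_y·(y−6) = 0.75·p_x·(x−4).
After buying the subsistence bundle (4, 6), a share 0.25 of the remaining income goes to x: x* = 4 + 0.25·(I − 4p_x − 6p_y)/p_x.
Discretionary income = 315 − 4·5.75 − 6·4.4 = 265.6; x* = 4 + 0.25·265.6/5.75 = 15.5478; y* = 6 + 0.75·265.6/4.4 = 51.2727.
Expenditure on x: 5.75·15.5478 = 89.4; share = 0.2838.

share on x = 0.2838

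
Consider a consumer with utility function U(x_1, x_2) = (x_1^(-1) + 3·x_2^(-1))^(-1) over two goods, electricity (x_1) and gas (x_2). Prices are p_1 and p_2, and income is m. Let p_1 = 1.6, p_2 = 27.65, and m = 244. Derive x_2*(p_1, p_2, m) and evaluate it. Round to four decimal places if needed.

From the CES first-order condition, (1/3)·(x_2/x_1)^(2) = p_1/p_2.
Solve for the ratio: x_2/x_1 = [3·p_1/p_2]^(0.5).
Substitute x_2 = (x_2/x_1)·x_1 into the budget: x_1* = m/(p_1 + p_2·(x_2/x_1)).
Numerically x_2/x_1 = 0.416652, so x_1* = 244/(1.6 + 27.65·0.416652) = 18.597 and x_2* = 0.416652·18.597 = 7.7485.

x_2* = 7.7485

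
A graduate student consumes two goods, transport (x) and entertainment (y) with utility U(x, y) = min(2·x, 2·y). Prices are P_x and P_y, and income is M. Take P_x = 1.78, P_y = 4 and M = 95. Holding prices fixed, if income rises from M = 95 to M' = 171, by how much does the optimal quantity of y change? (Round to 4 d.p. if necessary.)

Δy* = 13.1488

Leontief preferences: the optimum is at the kink where x/2 = y/2, i.e. y = x.
Budget: P_x·x + P_y·x = M, so (2·P_x + 2·P_y)·x = 2·M.
Demand: x*(P_x,P_y,M) = 2·M/(2·P_x + 2·P_y), y* = 2·M/(2·P_x + 2·P_y).
Here 2·1.78 + 2·4 = 11.56, giving y* = 16.436.
At M' = 171: y* = 29.5848. Change: 29.5848 − 16.436 = 13.1488.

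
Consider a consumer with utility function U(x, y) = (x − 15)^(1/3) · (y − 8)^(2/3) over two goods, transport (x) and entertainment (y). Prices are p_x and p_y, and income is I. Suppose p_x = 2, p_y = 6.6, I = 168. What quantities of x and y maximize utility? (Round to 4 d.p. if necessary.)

x* = 29.2, y* = 16.6061

Let x' = x−15, y' = y−8. MRS = (1/2)·y'/x' = p_x/p_y.
After buying the subsistence bundle (15, 8), a share 1/3 of the remaining income goes to x: x* = 15 + 1/3·(I − 15p_x − 8p_y)/p_x.
Discretionary income = 168 − 15·2 − 8·6.6 = 85.2; x* = 15 + 1/3·85.2/2 = 29.2; y* = 8 + 2/3·85.2/6.6 = 16.6061.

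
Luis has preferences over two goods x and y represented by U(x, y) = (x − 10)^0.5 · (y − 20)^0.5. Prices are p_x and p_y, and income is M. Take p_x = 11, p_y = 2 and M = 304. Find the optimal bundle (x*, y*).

x* = 17, y* = 58.5

MRS = (y−20)/(x−10). Tangency with p_x/p_y gives y−20 = (p_x/p_y)·(x−10).
After buying the subsistence bundle (10, 20), a share 0.5 of the remaining income goes to x: x* = 10 + 0.5·(M − 10p_x − 20p_y)/p_x.
Discretionary income = 304 − 10·11 − 20·2 = 154; x* = 10 + 0.5·154/11 = 17; y* = 20 + 0.5·154/2 = 58.5.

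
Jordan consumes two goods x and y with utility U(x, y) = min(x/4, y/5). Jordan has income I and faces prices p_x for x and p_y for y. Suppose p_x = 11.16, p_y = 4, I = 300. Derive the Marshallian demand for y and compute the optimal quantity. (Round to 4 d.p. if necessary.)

y* = 23.2054

Leontief preferences: the optimum is at the kink where x/4 = y/5, i.e. y = (5/4)·x.
Budget: p_x·x + p_y·(5/4)·x = I, so (4·p_x + 5·p_y)·x = 4·I.
Demand: x*(p_x,p_y,I) = 4·I/(4·p_x + 5·p_y), y* = 5·I/(4·p_x + 5·p_y).
Here 4·11.16 + 5·4 = 64.64, giving y* = 23.2054.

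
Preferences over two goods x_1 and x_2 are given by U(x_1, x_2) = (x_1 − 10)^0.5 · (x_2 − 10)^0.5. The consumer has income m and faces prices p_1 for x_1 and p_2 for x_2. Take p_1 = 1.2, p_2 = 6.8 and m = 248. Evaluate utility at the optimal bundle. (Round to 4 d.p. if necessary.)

This is Cobb-Douglas in (x_1−10, x_2−10): tangency gives 0.5·p_2·(x_2−10) = 0.5·p_1·(x_1−10).
Substituting into the budget: x_1* = 10 + 0.5·(m − 10·p_1 − 10·p_2)/p_1, and x_2* = 10 + 0.5·(…)/p_2.
Discretionary income = 248 − 10·1.2 − 10·6.8 = 168; x_1* = 10 + 0.5·168/1.2 = 80; x_2* = 10 + 0.5·168/6.8 = 22.3529.
Utility at the optimum: U(80, 22.3529) = 29.4059.

V = 29.4059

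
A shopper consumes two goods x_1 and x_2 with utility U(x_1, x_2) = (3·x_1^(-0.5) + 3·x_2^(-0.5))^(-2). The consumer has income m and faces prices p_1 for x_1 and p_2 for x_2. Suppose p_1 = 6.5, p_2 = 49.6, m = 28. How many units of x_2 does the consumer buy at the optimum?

Substitute x_2 = (x_2/x_1)·x_1 into the budget: x_1* = m/(p_1 + p_2·(x_2/x_1)).
Numerically x_2/x_1 = 0.258001, so x_1* = 28/(6.5 + 49.6·0.258001) = 1.451 and x_2* = 0.258001·1.451 = 0.3744.

x_2* = 0.3744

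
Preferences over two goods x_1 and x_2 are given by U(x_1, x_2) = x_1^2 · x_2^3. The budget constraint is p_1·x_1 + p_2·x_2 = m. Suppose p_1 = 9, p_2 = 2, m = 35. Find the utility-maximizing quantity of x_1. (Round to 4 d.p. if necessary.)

Tangency: MRS = (2/3)·x_2/x_1 = p_1/p_2.
So 2·p_2·x_2 = 3·p_1·x_1; combined with the budget, a share 0.4 of income goes to x_1.
Demand: x_1*(p_1,p_2,m) = 0.4·m/p_1 and x_2* = 0.6·m/p_2.
At p_1=9, p_2=2, m=35: x_1* = 0.4·35/9 = 1.5556.

x_1* = 1.5556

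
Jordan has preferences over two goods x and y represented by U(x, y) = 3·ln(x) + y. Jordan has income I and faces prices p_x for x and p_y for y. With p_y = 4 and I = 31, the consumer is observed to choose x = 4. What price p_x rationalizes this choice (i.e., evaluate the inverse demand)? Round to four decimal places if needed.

p_x = 3

MU_x = 3/x, MU_y = 1. Tangency: 3/x = p_x/p_y.
So x*(p_x,p_y) = 3·p_y/p_x, independent of income; and y* = (I − 3·p_y)/p_y.
Set x* = 4 in the demand function and solve for p_x: p_x = 3.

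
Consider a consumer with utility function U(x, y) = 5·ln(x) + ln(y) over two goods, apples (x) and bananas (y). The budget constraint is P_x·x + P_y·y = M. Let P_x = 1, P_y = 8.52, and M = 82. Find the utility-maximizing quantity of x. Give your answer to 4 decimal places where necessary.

x* = 68.3333

Tangency: MRS = 5·y/x = P_x/P_y.
Rearranging, P_y·y = (1/5)·P_x·x. Substituting into the budget gives P_x·x·(1 + (1/5)) = M.
Demand: x*(P_x,P_y,M) = 5/6·M/P_x and y* = 1/6·M/P_y.
At P_x=1, P_y=8.52, M=82: x* = 5/6·82/1 = 68.3333.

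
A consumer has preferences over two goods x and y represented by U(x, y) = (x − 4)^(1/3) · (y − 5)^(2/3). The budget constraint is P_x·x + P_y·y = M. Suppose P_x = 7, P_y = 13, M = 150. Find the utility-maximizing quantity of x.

Let x' = x−4, y' = y−5. MRS = (1/2)·y'/x' = P_x/P_y.
Substituting into the budget: x* = 4 + 1/3·(M − 4·P_x − 5·P_y)/P_x, and y* = 5 + 2/3·(…)/P_y.
Discretionary income = 150 − 4·7 − 5·13 = 57; x* = 4 + 1/3·57/7 = 6.7143.

x* = 6.7143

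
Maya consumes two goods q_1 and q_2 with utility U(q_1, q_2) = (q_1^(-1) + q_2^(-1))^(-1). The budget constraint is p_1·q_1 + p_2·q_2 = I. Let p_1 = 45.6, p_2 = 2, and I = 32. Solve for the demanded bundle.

q_1* = 0.5802, q_2* = 2.7706

Substitute q_2 = (q_2/q_1)·q_1 into the budget: q_1* = I/(p_1 + p_2·(q_2/q_1)).
Numerically q_2/q_1 = 4.774935, so q_1* = 32/(45.6 + 2·4.774935) = 0.5802 and q_2* = 4.774935·0.5802 = 2.7706.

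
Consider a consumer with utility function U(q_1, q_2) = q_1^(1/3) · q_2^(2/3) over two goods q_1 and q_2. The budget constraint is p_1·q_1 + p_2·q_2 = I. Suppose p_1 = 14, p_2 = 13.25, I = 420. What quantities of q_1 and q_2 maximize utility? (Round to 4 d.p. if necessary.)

Tangency: MRS = (1/2)·q_2/q_1 = p_1/p_2.
Rearranging, p_2·q_2 = 2·p_1·q_1. Substituting into the budget gives p_1·q_1·(1 + 2) = I.
Demand: q_1*(p_1,p_2,I) = 1/3·I/p_1 and q_2* = 2/3·I/p_2.
At p_1=14, p_2=13.25, I=420: q_1* = 1/3·420/14 = 10, q_2* = 21.1321.

q_1* = 10, q_2* = 21.1321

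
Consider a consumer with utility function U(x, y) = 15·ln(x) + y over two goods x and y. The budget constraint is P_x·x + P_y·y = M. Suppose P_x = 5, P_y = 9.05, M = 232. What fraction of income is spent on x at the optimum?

So x*(P_x,P_y) = 15·P_y/P_x, independent of income; and y* = (M − 15·P_y)/P_y.
At the given prices: x* = 15·9.05/5 = 27.15, and y* = 10.6354.
Expenditure on x: 5·27.15 = 135.75; share = 0.5851.

share on x = 0.5851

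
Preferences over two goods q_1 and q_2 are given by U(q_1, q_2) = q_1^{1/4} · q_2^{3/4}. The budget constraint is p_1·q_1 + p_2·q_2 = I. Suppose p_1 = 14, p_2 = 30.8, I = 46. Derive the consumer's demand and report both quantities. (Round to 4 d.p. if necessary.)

q_1* = 0.8214, q_2* = 1.1201

Tangency: MRS = (1/3)·q_2/q_1 = p_1/p_2.
Rearranging, p_2·q_2 = 3·p_1·q_1. Substituting into the budget gives p_1·q_1·(1 + 3) = I.
Demand: q_1*(p_1,p_2,I) = 0.25·I/p_1 and q_2* = 0.75·I/p_2.
At p_1=14, p_2=30.8, I=46: q_1* = 0.25·46/14 = 0.8214, q_2* = 1.1201.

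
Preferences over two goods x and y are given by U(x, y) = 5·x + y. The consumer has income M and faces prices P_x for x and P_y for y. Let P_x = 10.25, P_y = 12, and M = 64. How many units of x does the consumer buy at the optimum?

x* = 6.2439

Perfect substitutes: compare marginal utility per dollar. 5/P_x vs 1/P_y → 0.4878 vs 0.0833.
x gives more utility per dollar, so spend all income on x: x* = M/P_x, y* = 0.
Numerically: x* = 6.2439, y* = 0.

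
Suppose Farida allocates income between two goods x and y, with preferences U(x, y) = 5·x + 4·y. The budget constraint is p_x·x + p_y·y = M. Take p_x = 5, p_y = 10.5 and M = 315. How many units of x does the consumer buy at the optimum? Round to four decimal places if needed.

x* = 63

Linear utility — the consumer picks whichever good has higher MU/price: 5/5 = 1 vs 4/10.5 = 0.381.
x gives more utility per dollar, so spend all income on x: x* = M/p_x, y* = 0.
Numerically: x* = 63, y* = 0.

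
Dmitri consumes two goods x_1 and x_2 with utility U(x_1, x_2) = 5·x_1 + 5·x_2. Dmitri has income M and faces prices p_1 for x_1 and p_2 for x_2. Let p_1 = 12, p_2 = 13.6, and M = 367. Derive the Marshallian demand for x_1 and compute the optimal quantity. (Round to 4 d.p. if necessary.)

Linear utility — the consumer picks whichever good has higher MU/price: 5/12 = 0.4167 vs 5/13.6 = 0.3676.
x_1 gives more utility per dollar, so spend all income on x_1: x_1* = M/p_1, x_2* = 0.
Numerically: x_1* = 30.5833, x_2* = 0.

x_1* = 30.5833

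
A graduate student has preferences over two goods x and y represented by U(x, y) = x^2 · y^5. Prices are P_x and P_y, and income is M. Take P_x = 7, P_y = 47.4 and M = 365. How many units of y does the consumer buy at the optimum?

Demand: x*(P_x,P_y,M) = 2/7·M/P_x and y* = 5/7·M/P_y.
At P_x=7, P_y=47.4, M=365: y* = 5/7·365/47.4 = 5.5003.

y* = 5.5003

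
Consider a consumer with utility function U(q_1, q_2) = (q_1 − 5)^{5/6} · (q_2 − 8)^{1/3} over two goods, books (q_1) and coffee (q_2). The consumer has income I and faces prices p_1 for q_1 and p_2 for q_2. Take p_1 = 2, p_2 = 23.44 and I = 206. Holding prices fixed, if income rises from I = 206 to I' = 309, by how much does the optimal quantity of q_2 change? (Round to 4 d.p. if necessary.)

Δq_2* = 1.2555

After buying the subsistence bundle (5, 8), a share 5/7 of the remaining income goes to q_1: q_1* = 5 + 5/7·(I − 5p_1 − 8p_2)/p_1.
Discretionary income = 206 − 5·2 − 8·23.44 = 8.48; q_2* = 8 + 2/7·8.48/23.44 = 8.1034.
At I' = 309: q_2* = 9.3588. Change: 9.3588 − 8.1034 = 1.2555.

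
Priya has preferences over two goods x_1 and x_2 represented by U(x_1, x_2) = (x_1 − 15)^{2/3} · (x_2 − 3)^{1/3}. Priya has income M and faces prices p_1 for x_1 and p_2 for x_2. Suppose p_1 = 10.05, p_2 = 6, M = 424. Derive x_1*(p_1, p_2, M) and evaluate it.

x_1* = 31.932

After buying the subsistence bundle (15, 3), a share 2/3 of the remaining income goes to x_1: x_1* = 15 + 2/3·(M − 15p_1 − 3p_2)/p_1.
Discretionary income = 424 − 15·10.05 − 3·6 = 255.25; x_1* = 15 + 2/3·255.25/10.05 = 31.932.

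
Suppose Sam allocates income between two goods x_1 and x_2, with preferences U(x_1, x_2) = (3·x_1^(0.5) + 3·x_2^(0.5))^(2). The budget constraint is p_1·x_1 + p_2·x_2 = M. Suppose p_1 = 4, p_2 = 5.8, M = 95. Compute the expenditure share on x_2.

share on x_2 = 0.4082

Numerically x_2/x_1 = 0.475624, so x_1* = 95/(4 + 5.8·0.475624) = 14.0561 and x_2* = 0.475624·14.0561 = 6.6854.
Expenditure on x_2: 5.8·6.6854 = 38.7755; share = 0.4082.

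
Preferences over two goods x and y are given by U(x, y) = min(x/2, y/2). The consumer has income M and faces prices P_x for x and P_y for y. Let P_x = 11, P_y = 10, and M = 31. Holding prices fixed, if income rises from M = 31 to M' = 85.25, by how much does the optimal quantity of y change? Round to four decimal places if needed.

With perfect complements, no substitution: consume in ratio x:y = 2:2.
Budget: P_x·x + P_y·x = M, so (2·P_x + 2·P_y)·x = 2·M.
Demand: x*(P_x,P_y,M) = 2·M/(2·P_x + 2·P_y), y* = 2·M/(2·P_x + 2·P_y).
Here 2·11 + 2·10 = 42, giving y* = 1.4762.
At M' = 85.25: y* = 4.0595. Change: 4.0595 − 1.4762 = 2.5833.

Δy* = 2.5833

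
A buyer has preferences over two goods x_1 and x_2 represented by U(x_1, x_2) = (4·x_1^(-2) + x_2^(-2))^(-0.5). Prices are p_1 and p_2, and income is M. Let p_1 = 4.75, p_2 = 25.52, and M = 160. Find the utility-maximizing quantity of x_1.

x_1* = 11.4868

MRS = MU_x_1/MU_x_2 = 4·(x_2/x_1)^(3). Set equal to p_1/p_2.
Hence x_2/x_1 = ((1/4)·p_1/p_2)^(1/(3)), i.e. raised to the 1/3 power.
With the ratio pinned down, the budget gives x_1* = M/(p_1 + p_2·(x_2/x_1)) and x_2* = (x_2/x_1)·x_1*.
Numerically x_2/x_1 = 0.359681, so x_1* = 160/(4.75 + 25.52·0.359681) = 11.4868.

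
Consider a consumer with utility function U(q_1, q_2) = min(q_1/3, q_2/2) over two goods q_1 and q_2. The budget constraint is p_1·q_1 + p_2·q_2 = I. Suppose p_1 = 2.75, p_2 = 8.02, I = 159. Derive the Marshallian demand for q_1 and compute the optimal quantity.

With perfect complements, no substitution: consume in ratio q_1:q_2 = 3:2.
Budget: p_1·q_1 + p_2·(2/3)·q_1 = I, so (3·p_1 + 2·p_2)·q_1 = 3·I.
Demand: q_1*(p_1,p_2,I) = 3·I/(3·p_1 + 2·p_2), q_2* = 2·I/(3·p_1 + 2·p_2).
Here 3·2.75 + 2·8.02 = 24.29, giving q_1* = 19.6377.

q_1* = 19.6377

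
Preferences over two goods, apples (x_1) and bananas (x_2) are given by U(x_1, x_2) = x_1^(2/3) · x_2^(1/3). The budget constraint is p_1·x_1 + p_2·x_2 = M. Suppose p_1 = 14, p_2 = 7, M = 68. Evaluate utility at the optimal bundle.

V = 3.2381

The MRS is 2·x_2/x_1. Set MRS = p_1/p_2.
Rearranging, p_2·x_2 = (1/2)·p_1·x_1. Substituting into the budget gives p_1·x_1·(1 + (1/2)) = M.
Demand: x_1*(p_1,p_2,M) = 2/3·M/p_1 and x_2* = 1/3·M/p_2.
At p_1=14, p_2=7, M=68: x_1* = 2/3·68/14 = 3.2381, x_2* = 3.2381.
Utility at the optimum: U(3.2381, 3.2381) = 3.2381.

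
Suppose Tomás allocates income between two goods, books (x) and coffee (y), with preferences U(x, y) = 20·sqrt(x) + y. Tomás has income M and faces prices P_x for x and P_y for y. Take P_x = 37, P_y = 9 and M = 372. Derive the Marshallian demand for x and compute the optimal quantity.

x* = 5.9167

MU_x = 10/√x, MU_y = 1. Tangency: 10/√x = P_x/P_y.
Thus x* = (10·P_y/P_x)² — independent of M — with the rest of income spent on y.
Plugging in: x* = (10·9/37)² = 5.9167.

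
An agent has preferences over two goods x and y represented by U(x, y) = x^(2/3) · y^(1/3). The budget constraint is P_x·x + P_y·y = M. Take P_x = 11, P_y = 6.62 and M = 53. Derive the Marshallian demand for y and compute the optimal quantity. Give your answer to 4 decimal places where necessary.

y* = 2.6687

MU_x/MU_y = (2/3·y)/(1/3·x); tangency sets this equal to P_x/P_y.
So 2/3·P_y·y = 1/3·P_x·x; combined with the budget, a share 2/3 of income goes to x.
Demand: x*(P_x,P_y,M) = 2/3·M/P_x and y* = 1/3·M/P_y.
At P_x=11, P_y=6.62, M=53: y* = 1/3·53/6.62 = 2.6687.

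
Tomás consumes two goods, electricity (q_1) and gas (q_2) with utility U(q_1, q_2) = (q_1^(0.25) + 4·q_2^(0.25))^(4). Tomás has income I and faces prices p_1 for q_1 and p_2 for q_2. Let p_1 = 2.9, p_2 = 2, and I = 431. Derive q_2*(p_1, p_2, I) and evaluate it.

With the ratio pinned down, the budget gives q_1* = I/(p_1 + p_2·(q_2/q_1)) and q_2* = (q_2/q_1)·q_1*.
Numerically q_2/q_1 = 10.42087, so q_1* = 431/(2.9 + 2·10.42087) = 18.1537 and q_2* = 10.42087·18.1537 = 189.1772.

q_2* = 189.1772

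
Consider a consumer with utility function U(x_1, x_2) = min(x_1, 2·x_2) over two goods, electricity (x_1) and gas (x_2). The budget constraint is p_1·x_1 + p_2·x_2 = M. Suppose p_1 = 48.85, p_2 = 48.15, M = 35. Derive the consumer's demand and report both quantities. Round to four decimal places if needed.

x_1* = 0.4799, x_2* = 0.24

With perfect complements, no substitution: consume in ratio x_1:x_2 = 2:1.
Budget: p_1·x_1 + p_2·(1/2)·x_1 = M, so (2·p_1 + p_2)·x_1 = 2·M.
Demand: x_1*(p_1,p_2,M) = 2·M/(2·p_1 + p_2), x_2* = M/(2·p_1 + p_2).
Here 2·48.85 + 48.15 = 145.85, giving x_1* = 0.4799 and x_2* = 0.24.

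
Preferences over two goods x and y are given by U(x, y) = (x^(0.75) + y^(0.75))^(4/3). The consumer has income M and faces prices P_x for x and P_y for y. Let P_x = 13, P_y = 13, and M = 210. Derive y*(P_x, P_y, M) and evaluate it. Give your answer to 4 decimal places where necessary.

MRS = MU_x/MU_y = (y/x)^(0.25). Set equal to P_x/P_y.
Solve for the ratio: y/x = [P_x/P_y]^(4).
Substitute y = (y/x)·x into the budget: x* = M/(P_x + P_y·(y/x)).
Numerically y/x = 1, so x* = 210/(13 + 13·1) = 8.0769 and y* = 1·8.0769 = 8.0769.

y* = 8.0769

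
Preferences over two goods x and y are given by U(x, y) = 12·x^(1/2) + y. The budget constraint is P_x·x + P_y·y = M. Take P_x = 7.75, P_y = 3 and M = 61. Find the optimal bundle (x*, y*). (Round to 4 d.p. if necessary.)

Thus x* = (6·P_y/P_x)² — independent of M — with the rest of income spent on y.
Plugging in: x* = (6·3/7.75)² = 5.3944, y* = 6.3978.

x* = 5.3944, y* = 6.3978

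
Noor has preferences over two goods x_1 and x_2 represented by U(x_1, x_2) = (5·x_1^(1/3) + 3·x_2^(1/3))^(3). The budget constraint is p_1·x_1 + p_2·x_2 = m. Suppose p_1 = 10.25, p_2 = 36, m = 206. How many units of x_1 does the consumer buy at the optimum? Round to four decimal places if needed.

x_1* = 16.1039

MU_x_1 ∝ 5·x_1^(-2/3), MU_x_2 ∝ 3·x_2^(-2/3), so MRS = (5/3)·(x_2/x_1)^(2/3) = p_1/p_2.
Solve for the ratio: x_2/x_1 = [(3/5)·p_1/p_2]^(1.5).
With the ratio pinned down, the budget gives x_1* = m/(p_1 + p_2·(x_2/x_1)) and x_2* = (x_2/x_1)·x_1*.
Numerically x_2/x_1 = 0.070609, so x_1* = 206/(10.25 + 36·0.070609) = 16.1039.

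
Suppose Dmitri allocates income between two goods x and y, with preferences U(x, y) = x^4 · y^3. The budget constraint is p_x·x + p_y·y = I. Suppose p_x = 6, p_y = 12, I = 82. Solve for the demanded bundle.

The MRS is (4/3)·y/x. Set MRS = p_x/p_y.
Rearranging, p_y·y = (3/4)·p_x·x. Substituting into the budget gives p_x·x·(1 + (3/4)) = I.
Demand: x*(p_x,p_y,I) = 4/7·I/p_x and y* = 3/7·I/p_y.
At p_x=6, p_y=12, I=82: x* = 4/7·82/6 = 7.8095, y* = 2.9286.

x* = 7.8095, y* = 2.9286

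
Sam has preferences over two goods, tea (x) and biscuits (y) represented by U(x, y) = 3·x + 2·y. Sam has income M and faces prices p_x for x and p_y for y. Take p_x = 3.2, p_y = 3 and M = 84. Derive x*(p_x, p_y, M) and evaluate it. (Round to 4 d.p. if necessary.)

Linear utility — the consumer picks whichever good has higher MU/price: 3/3.2 = 0.9375 vs 2/3 = 0.6667.
x gives more utility per dollar, so spend all income on x: x* = M/p_x, y* = 0.
Numerically: x* = 26.25, y* = 0.

x* = 26.25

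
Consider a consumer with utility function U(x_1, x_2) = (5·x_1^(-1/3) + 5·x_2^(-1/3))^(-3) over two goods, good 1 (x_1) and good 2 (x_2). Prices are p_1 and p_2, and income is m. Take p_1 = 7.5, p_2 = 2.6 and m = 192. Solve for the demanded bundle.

MU_x_1 ∝ 5·x_1^(-4/3), MU_x_2 ∝ 5·x_2^(-4/3), so MRS = (x_2/x_1)^(4/3) = p_1/p_2.
Solve for the ratio: x_2/x_1 = [p_1/p_2]^(0.75).
With the ratio pinned down, the budget gives x_1* = m/(p_1 + p_2·(x_2/x_1)) and x_2* = (x_2/x_1)·x_1*.
Numerically x_2/x_1 = 2.213431, so x_1* = 192/(7.5 + 2.6·2.213431) = 14.4852 and x_2* = 2.213431·14.4852 = 32.062.

x_1* = 14.4852, x_2* = 32.062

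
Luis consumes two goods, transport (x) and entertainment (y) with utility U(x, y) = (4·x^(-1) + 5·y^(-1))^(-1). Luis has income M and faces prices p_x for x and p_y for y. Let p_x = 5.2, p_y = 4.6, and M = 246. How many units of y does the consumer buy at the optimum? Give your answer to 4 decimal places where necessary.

y* = 27.4111

From the CES first-order condition, (4/5)·(y/x)^(2) = p_x/p_y.
Hence y/x = ((5/4)·p_x/p_y)^(1/(2)), i.e. raised to the 0.5 power.
With the ratio pinned down, the budget gives x* = M/(p_x + p_y·(y/x)) and y* = (y/x)·x*.
Numerically y/x = 1.188715, so x* = 246/(5.2 + 4.6·1.188715) = 23.0594 and y* = 1.188715·23.0594 = 27.4111.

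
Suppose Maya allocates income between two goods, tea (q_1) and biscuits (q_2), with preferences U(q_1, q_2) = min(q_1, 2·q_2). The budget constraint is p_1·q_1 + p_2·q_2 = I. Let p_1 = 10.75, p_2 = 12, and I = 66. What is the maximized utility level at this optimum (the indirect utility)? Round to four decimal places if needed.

Leontief preferences: the optimum is at the kink where q_1/2 = q_2/1, i.e. q_2 = (1/2)·q_1.
Budget: p_1·q_1 + p_2·(1/2)·q_1 = I, so (2·p_1 + p_2)·q_1 = 2·I.
Demand: q_1*(p_1,p_2,I) = 2·I/(2·p_1 + p_2), q_2* = I/(2·p_1 + p_2).
Here 2·10.75 + 12 = 33.5, giving q_1* = 3.9403 and q_2* = 1.9701.
Utility at the optimum: U(3.9403, 1.9701) = 3.9403.

V = 3.9403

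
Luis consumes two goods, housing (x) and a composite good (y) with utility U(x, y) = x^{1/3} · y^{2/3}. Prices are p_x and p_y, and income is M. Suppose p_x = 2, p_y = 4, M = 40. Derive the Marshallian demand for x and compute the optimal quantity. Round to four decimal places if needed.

x* = 6.6667

The MRS is (1/2)·y/x. Set MRS = p_x/p_y.
So 1/3·p_y·y = 2/3·p_x·x; combined with the budget, a share 1/3 of income goes to x.
Demand: x*(p_x,p_y,M) = 1/3·M/p_x and y* = 2/3·M/p_y.
At p_x=2, p_y=4, M=40: x* = 1/3·40/2 = 6.6667.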